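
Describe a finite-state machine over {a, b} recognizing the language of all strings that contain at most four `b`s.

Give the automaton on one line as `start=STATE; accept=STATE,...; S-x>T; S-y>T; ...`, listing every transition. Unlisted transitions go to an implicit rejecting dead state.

start=S0; accept=S0,S1,S2,S3,S4; S0-a>S0; S0-b>S1; S1-a>S1; S1-b>S2; S2-a>S2; S2-b>S3; S3-a>S3; S3-b>S4; S4-a>S4; S4-b>S5; S5-a>S5; S5-b>S5

Only the number of `b`s matters, and only up to 5. Make a chain S0 → S1 → S2 → S3 → S4 → S5 advanced by each `b` (with S5 absorbing); every other symbol self-loops. The accepting set is {S0, S1, S2, S3, S4}.
A 6-state machine:
        a   b  
>* S0   S0  S1 
 * S1   S1  S2 
 * S2   S2  S3 
 * S3   S3  S4 
 * S4   S4  S5 
   S5   S5  S5 
(> = start, * = accepting)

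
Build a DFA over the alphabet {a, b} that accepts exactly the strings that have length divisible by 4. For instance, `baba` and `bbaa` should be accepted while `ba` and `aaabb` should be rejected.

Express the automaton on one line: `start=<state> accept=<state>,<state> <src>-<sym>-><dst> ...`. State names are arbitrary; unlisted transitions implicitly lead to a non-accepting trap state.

Only the length mod 4 matters, so use a 4-cycle: from any state, every input symbol moves to the next state, wrapping s3 back to s0. Mark s0 accepting.
With 4 states:
        a   b  
>* s0   s1  s1 
   s1   s2  s2 
   s2   s3  s3 
   s3   s0  s0 
(> = start, * = accepting)

start=s0 accept=s0 s0-a->s1 s0-b->s1 s1-a->s2 s1-b->s2 s2-a->s3 s2-b->s3 s3-a->s0 s3-b->s0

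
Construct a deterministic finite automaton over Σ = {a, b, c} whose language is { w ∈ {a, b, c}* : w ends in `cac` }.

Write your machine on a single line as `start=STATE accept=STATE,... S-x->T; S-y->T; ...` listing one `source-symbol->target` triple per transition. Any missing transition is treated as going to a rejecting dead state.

start=S0; accept=S3; S0-a->S0; S0-b->S0; S0-c->S1; S1-a->S2; S1-b->S0; S1-c->S1; S2-a->S0; S2-b->S0; S2-c->S3; S3-a->S2; S3-b->S0; S3-c->S1

Let each state record the length of the longest suffix of the input read so far that is also a prefix of `cac`. S1 means the last symbol is `c`; S2 means the last 2 symbols are `ca`; S3 means the last 3 symbols are `cac`. Accept only at S3, where the string currently ends in `cac`.
        a   b   c  
>  S0   S0  S0  S1 
   S1   S2  S0  S1 
   S2   S0  S0  S3 
 * S3   S2  S0  S1 
(> = start, * = accepting)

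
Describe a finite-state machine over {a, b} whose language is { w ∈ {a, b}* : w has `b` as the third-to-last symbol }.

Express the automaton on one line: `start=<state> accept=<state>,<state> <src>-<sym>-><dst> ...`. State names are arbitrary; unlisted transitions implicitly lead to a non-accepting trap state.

A DFA must remember the last 3 symbols (since which symbol is third-to-last isn't known until the input ends). Use one state per possible window of the last ≤3 symbols; accept from those whose window starts with `b`.
With 15 states:
          a    b  
>  q0     q1   q2 
   q1     q3   q4 
   q2     q5   q6 
   q3     q7   q8 
   q4     q9  q10 
   q5    q11  q12 
   q6    q13  q14 
   q7     q7   q8 
   q8     q9  q10 
   q9    q11  q12 
   q10   q13  q14 
 * q11    q7   q8 
 * q12    q9  q10 
 * q13   q11  q12 
 * q14   q13  q14 
(> = start, * = accepting)

start=q0 accept=q11,q12,q13,q14 q0-a->q1 q0-b->q2 q1-a->q3 q1-b->q4 q2-a->q5 q2-b->q6 q3-a->q7 q3-b->q8 q4-a->q9 q4-b->q10 q5-a->q11 q5-b->q12 q6-a->q13 q6-b->q14 q7-a->q7 q7-b->q8 q8-a->q9 q8-b->q10 q9-a->q11 q9-b->q12 q10-a->q13 q10-b->q14 q11-a->q7 q11-b->q8 q12-a->q9 q12-b->q10 q13-a->q11 q13-b->q12 q14-a->q13 q14-b->q14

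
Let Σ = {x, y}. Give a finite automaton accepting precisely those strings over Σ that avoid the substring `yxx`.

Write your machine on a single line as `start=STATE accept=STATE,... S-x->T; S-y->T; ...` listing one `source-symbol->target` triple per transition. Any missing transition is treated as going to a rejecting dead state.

start=s0; accept=s0,s1,s2; s0-x->s0; s0-y->s1; s1-x->s2; s1-y->s1; s2-x->s3; s2-y->s1; s3-x->s3; s3-y->s3

Track partial matches of the forbidden pattern `yxx`. State s3 is a dead state reached once `yxx` has occurred; every other state accepts. s0 means no part of `yxx` is currently matched.
        x   y  
>* s0   s0  s1 
 * s1   s2  s1 
 * s2   s3  s1 
   s3   s3  s3 
(> = start, * = accepting)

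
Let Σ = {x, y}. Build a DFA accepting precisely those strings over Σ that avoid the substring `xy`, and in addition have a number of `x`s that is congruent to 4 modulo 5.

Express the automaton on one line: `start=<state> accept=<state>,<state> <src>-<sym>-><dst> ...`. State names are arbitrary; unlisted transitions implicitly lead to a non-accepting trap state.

start=s0 accept=s5 s0-x->s1 s0-y->s0 s1-x->s2 s1-y->s3 s2-x->s4 s2-y->s3 s3-x->s3 s3-y->s3 s4-x->s5 s4-y->s3 s5-x->s6 s5-y->s3 s6-x->s1 s6-y->s3

Build one automaton per condition and run them in lockstep. The first has 3 states tracking partial matches of the forbidden pattern `xy`; the second has 5 states tracking the count of `x`s modulo 5. A product state is a pair (one from each), accepting exactly when both do. After merging equivalent states the machine shrinks.
A 7-state machine:
        x   y  
>  s0   s1  s0 
   s1   s2  s3 
   s2   s4  s3 
   s3   s3  s3 
   s4   s5  s3 
 * s5   s6  s3 
   s6   s1  s3 
(> = start, * = accepting)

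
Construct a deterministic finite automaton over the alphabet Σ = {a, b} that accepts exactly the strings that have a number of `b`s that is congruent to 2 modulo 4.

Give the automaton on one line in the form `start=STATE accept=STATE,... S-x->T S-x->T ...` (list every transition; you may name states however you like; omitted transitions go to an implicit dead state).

The only thing that matters is how many `b`s have appeared, reduced mod 4. Use one state per residue: q0 for 0, …, q3 for 3. Reading `b` moves to the next residue; anything else stays put. q2 is accepting.
4 states suffice.
        a   b  
>  q0   q0  q1 
   q1   q1  q2 
 * q2   q2  q3 
   q3   q3  q0 
(> = start, * = accepting)

start=q0 accept=q2 q0-a->q0 q0-b->q1 q1-a->q1 q1-b->q2 q2-a->q2 q2-b->q3 q3-a->q3 q3-b->q0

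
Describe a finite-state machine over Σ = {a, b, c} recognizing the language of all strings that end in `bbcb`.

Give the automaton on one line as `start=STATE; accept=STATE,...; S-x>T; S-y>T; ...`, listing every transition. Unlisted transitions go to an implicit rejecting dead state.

Remember how much of `bbcb` the current input suffix matches. State q0 means no match yet; q1 means the last symbol is `b`; q2 means the last 2 symbols are `bb`; q3 means the last 3 symbols are `bbc`; q4 means the last 4 symbols are `bbcb`. Only q4 accepts. On a mismatch, fall back to the longest proper suffix that is still a prefix of `bbcb`.
A 5-state machine:
        a   b   c  
>  q0   q0  q1  q0 
   q1   q0  q2  q0 
   q2   q0  q2  q3 
   q3   q0  q4  q0 
 * q4   q0  q2  q0 
(> = start, * = accepting)

start=q0; accept=q4; q0-a>q0; q0-b>q1; q0-c>q0; q1-a>q0; q1-b>q2; q1-c>q0; q2-a>q0; q2-b>q2; q2-c>q3; q3-a>q0; q3-b>q4; q3-c>q0; q4-a>q0; q4-b>q2; q4-c>q0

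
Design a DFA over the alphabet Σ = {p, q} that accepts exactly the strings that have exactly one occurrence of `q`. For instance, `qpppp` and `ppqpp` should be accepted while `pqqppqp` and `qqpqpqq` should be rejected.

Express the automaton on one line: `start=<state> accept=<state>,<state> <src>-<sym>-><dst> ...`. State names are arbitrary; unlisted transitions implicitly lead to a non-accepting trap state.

start=s0 accept=s1 s0-p->s0 s0-q->s1 s1-p->s1 s1-q->s2 s2-p->s2 s2-q->s2

Count `q`s, saturating at 2: state s0 means no `q` yet, s1 means one `q` seen, s2 means more than one. Each `q` increments (capped at s2); other symbols loop. Accept from {s1}.
        p   q  
>  s0   s0  s1 
 * s1   s1  s2 
   s2   s2  s2 
(> = start, * = accepting)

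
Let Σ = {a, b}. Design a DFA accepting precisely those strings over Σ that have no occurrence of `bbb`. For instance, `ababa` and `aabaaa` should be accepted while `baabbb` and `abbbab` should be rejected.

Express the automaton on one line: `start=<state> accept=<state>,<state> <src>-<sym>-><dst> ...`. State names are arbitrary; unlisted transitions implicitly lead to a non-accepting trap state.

start=S0 accept=S0,S1,S2 S0-a->S0 S0-b->S1 S1-a->S0 S1-b->S2 S2-a->S0 S2-b->S3 S3-a->S3 S3-b->S3

This is the complement of 'contains `bbb`'. Use the same substring-matching states — S0 through S3 holding how much of `bbb` has just been matched — but flip the accepting set: everything except the trap S3 accepts.
With 4 states:
        a   b  
>* S0   S0  S1 
 * S1   S0  S2 
 * S2   S0  S3 
   S3   S3  S3 
(> = start, * = accepting)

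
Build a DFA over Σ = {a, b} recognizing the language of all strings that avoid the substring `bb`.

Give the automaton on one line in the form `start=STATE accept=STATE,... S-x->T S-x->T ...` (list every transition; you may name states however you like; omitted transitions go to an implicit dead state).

start=q0 accept=q0,q1 q0-a->q0 q0-b->q1 q1-a->q0 q1-b->q2 q2-a->q2 q2-b->q2

This is the complement of 'contains `bb`'. Use the same substring-matching states — q0 through q2 holding how much of `bb` has just been matched — but flip the accepting set: everything except the trap q2 accepts.
With 3 states:
        a   b  
>* q0   q0  q1 
 * q1   q0  q2 
   q2   q2  q2 
(> = start, * = accepting)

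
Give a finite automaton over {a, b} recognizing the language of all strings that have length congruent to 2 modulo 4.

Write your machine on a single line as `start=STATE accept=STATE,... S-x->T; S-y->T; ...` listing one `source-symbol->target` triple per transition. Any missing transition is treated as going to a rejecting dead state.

start=q0; accept=q2; q0-a->q1; q0-b->q1; q1-a->q2; q1-b->q2; q2-a->q3; q2-b->q3; q3-a->q0; q3-b->q0

Count input length modulo 4: every symbol advances one step around the cycle q0 → q1 → q2 → q3 → q0. Accept at q2.
With 4 states:
        a   b  
>  q0   q1  q1 
   q1   q2  q2 
 * q2   q3  q3 
   q3   q0  q0 
(> = start, * = accepting)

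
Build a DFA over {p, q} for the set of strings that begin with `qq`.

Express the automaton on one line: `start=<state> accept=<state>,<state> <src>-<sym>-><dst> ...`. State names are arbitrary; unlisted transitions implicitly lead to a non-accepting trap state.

start=S0 accept=S2 S0-p->S3 S0-q->S1 S1-p->S3 S1-q->S2 S2-p->S2 S2-q->S2 S3-p->S3 S3-q->S3

Walk along `qq` while the input agrees: from S0 take `q` to S1, and so on. Any deviation drops to the rejecting sink S3. Once S2 is reached the prefix is confirmed and every continuation is accepted.
With 4 states:
        p   q  
>  S0   S3  S1 
   S1   S3  S2 
 * S2   S2  S2 
   S3   S3  S3 
(> = start, * = accepting)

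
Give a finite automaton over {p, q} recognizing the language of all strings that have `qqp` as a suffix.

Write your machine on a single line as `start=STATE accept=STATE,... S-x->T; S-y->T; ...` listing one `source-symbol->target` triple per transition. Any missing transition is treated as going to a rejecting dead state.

Let each state record the length of the longest suffix of the input read so far that is also a prefix of `qqp`. s1 means the last symbol is `q`; s2 means the last 2 symbols are `qq`; s3 means the last 3 symbols are `qqp`. Accept only at s3, where the string currently ends in `qqp`.
With 4 states:
        p   q  
>  s0   s0  s1 
   s1   s0  s2 
   s2   s3  s2 
 * s3   s0  s1 
(> = start, * = accepting)

start=s0; accept=s3; s0-p->s0; s0-q->s1; s1-p->s0; s1-q->s2; s2-p->s3; s2-q->s2; s3-p->s0; s3-q->s1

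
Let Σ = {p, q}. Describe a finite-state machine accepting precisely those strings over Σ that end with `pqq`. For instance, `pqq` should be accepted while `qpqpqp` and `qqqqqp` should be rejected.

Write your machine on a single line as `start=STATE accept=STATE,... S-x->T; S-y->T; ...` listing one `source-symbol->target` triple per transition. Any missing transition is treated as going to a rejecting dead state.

Let each state record the length of the longest suffix of the input read so far that is also a prefix of `pqq`. s1 means the last symbol is `p`; s2 means the last 2 symbols are `pq`; s3 means the last 3 symbols are `pqq`. Accept only at s3, where the string currently ends in `pqq`.
4 states suffice.
        p   q  
>  s0   s1  s0 
   s1   s1  s2 
   s2   s1  s3 
 * s3   s1  s0 
(> = start, * = accepting)

start=s0; accept=s3; s0-p->s1; s0-q->s0; s1-p->s1; s1-q->s2; s2-p->s1; s2-q->s3; s3-p->s1; s3-q->s0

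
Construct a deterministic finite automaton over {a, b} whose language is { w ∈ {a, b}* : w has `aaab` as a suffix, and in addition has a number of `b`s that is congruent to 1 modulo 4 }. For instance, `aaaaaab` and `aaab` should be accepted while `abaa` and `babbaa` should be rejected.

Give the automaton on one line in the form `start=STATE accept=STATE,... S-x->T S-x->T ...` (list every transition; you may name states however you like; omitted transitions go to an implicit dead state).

Handle the two conditions separately and then intersect. The first has 5 states tracking how much of the suffix `aaab` has currently been matched; the second has 4 states tracking the count of `b`s modulo 4. A product state is a pair (one from each), accepting exactly when both do.
With 20 states:
          a    b  
>  q0     q1   q2 
   q1     q3   q2 
   q2     q4   q5 
   q3     q6   q2 
   q4     q7   q5 
   q5     q8   q9 
   q6     q6  q10 
   q7    q11   q5 
   q8    q12   q9 
   q9    q13   q0 
 * q10    q4   q5 
   q11   q11  q14 
   q12   q15   q9 
   q13   q16   q0 
   q14    q8   q9 
   q15   q15  q17 
   q16   q18   q0 
   q17   q13   q0 
   q18   q18  q19 
   q19    q1   q2 
(> = start, * = accepting)

start=q0 accept=q10 q0-a->q1 q0-b->q2 q1-a->q3 q1-b->q2 q2-a->q4 q2-b->q5 q3-a->q6 q3-b->q2 q4-a->q7 q4-b->q5 q5-a->q8 q5-b->q9 q6-a->q6 q6-b->q10 q7-a->q11 q7-b->q5 q8-a->q12 q8-b->q9 q9-a->q13 q9-b->q0 q10-a->q4 q10-b->q5 q11-a->q11 q11-b->q14 q12-a->q15 q12-b->q9 q13-a->q16 q13-b->q0 q14-a->q8 q14-b->q9 q15-a->q15 q15-b->q17 q16-a->q18 q16-b->q0 q17-a->q13 q17-b->q0 q18-a->q18 q18-b->q19 q19-a->q1 q19-b->q2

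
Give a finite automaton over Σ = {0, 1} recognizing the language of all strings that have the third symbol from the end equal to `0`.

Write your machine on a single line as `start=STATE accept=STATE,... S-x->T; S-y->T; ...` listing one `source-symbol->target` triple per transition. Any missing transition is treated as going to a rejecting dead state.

start=s0; accept=s7,s8,s9,s10; s0-0->s1; s0-1->s2; s1-0->s3; s1-1->s4; s2-0->s5; s2-1->s6; s3-0->s7; s3-1->s8; s4-0->s9; s4-1->s10; s5-0->s11; s5-1->s12; s6-0->s13; s6-1->s14; s7-0->s7; s7-1->s8; s8-0->s9; s8-1->s10; s9-0->s11; s9-1->s12; s10-0->s13; s10-1->s14; s11-0->s7; s11-1->s8; s12-0->s9; s12-1->s10; s13-0->s11; s13-1->s12; s14-0->s13; s14-1->s14

Because acceptance depends on a position counted from the end, the machine has to buffer the most recent 3 symbols. Make each state the string of the last up-to-3 symbols read; on input `x` shift the window left and append `x`. Accept when the buffered window has length 3 and begins with `0`.
15 states suffice.
          0    1  
>  s0     s1   s2 
   s1     s3   s4 
   s2     s5   s6 
   s3     s7   s8 
   s4     s9  s10 
   s5    s11  s12 
   s6    s13  s14 
 * s7     s7   s8 
 * s8     s9  s10 
 * s9    s11  s12 
 * s10   s13  s14 
   s11    s7   s8 
   s12    s9  s10 
   s13   s11  s12 
   s14   s13  s14 
(> = start, * = accepting)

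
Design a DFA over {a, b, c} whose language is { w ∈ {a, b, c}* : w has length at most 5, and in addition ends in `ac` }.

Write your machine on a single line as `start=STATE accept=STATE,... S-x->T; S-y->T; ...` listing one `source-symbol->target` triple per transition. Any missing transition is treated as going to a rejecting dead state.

Run two small machines in parallel and take their product. One (7 states) tracks the input length, saturating at 6; the other (3 states) tracks how much of the suffix `ac` has currently been matched. Each combined state is a pair, one component from each; accept when both components accept. After merging equivalent states the machine shrinks.
12 states suffice.
          a    b    c  
>  q0     q1   q2   q2 
   q1     q3   q4   q5 
   q2     q3   q4   q4 
   q3     q6   q7   q8 
   q4     q6   q7   q7 
 * q5     q6   q7   q7 
   q6     q9  q10  q11 
   q7     q9  q10  q10 
 * q8     q9  q10  q10 
   q9    q10  q10  q11 
   q10   q10  q10  q10 
 * q11   q10  q10  q10 
(> = start, * = accepting)

start=q0; accept=q5,q8,q11; q0-a->q1; q0-b->q2; q0-c->q2; q1-a->q3; q1-b->q4; q1-c->q5; q2-a->q3; q2-b->q4; q2-c->q4; q3-a->q6; q3-b->q7; q3-c->q8; q4-a->q6; q4-b->q7; q4-c->q7; q5-a->q6; q5-b->q7; q5-c->q7; q6-a->q9; q6-b->q10; q6-c->q11; q7-a->q9; q7-b->q10; q7-c->q10; q8-a->q9; q8-b->q10; q8-c->q10; q9-a->q10; q9-b->q10; q9-c->q11; q10-a->q10; q10-b->q10; q10-c->q10; q11-a->q10; q11-b->q10; q11-c->q10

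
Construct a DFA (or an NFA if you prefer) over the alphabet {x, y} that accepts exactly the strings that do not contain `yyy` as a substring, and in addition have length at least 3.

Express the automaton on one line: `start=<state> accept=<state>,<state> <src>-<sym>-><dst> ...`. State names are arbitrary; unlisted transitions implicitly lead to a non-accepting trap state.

Build one automaton per condition and run them in lockstep. The first has 4 states tracking partial matches of the forbidden pattern `yyy`; the second has 5 states tracking the input length, saturating at 4. A product state is a pair (one from each), accepting exactly when both do. After merging equivalent states the machine shrinks.
A 10-state machine:
       x  y 
>  A   B  C 
   B   D  E 
   C   D  F 
   D   G  H 
   E   G  I 
   F   G  J 
 * G   G  H 
 * H   G  I 
 * I   G  J 
   J   J  J 
(> = start, * = accepting)

start=A accept=G,H,I A-x->B A-y->C B-x->D B-y->E C-x->D C-y->F D-x->G D-y->H E-x->G E-y->I F-x->G F-y->J G-x->G G-y->H H-x->G H-y->I I-x->G I-y->J J-x->J J-y->J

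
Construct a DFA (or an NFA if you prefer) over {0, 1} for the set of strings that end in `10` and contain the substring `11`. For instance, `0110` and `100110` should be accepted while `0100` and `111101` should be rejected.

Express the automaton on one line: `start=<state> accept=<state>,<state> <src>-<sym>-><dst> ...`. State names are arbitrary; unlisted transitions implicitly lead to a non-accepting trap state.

Run two small machines in parallel and take their product. One (3 states) tracks how much of the suffix `10` has currently been matched; the other (3 states) tracks whether and how much of `11` has been seen. Each combined state is a pair, one component from each; accept when both components accept. Minimizing collapses redundant product states.
A 5-state machine:
       0  1 
>  A   A  B 
   B   A  C 
   C   D  C 
 * D   E  C 
   E   E  C 
(> = start, * = accepting)

start=A accept=D A-0->A A-1->B B-0->A B-1->C C-0->D C-1->C D-0->E D-1->C E-0->E E-1->C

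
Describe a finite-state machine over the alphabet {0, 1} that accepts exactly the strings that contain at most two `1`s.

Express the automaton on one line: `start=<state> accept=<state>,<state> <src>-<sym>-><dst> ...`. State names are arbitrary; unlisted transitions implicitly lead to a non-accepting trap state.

Only the number of `1`s matters, and only up to 3. Make a chain A → B → C → D advanced by each `1` (with D absorbing); every other symbol self-loops. The accepting set is {A, B, C}.
4 states suffice.
       0  1 
>* A   A  B 
 * B   B  C 
 * C   C  D 
   D   D  D 
(> = start, * = accepting)

start=A accept=A,B,C A-0->A A-1->B B-0->B B-1->C C-0->C C-1->D D-0->D D-1->D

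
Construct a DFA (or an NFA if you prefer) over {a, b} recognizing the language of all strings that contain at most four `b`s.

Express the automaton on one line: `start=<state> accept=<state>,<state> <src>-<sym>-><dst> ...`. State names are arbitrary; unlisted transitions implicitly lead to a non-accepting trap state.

start=s0 accept=s0,s1,s2,s3,s4 s0-a->s0 s0-b->s1 s1-a->s1 s1-b->s2 s2-a->s2 s2-b->s3 s3-a->s3 s3-b->s4 s4-a->s4 s4-b->s5 s5-a->s5 s5-b->s5

Only the number of `b`s matters, and only up to 5. Make a chain s0 → s1 → s2 → s3 → s4 → s5 advanced by each `b` (with s5 absorbing); every other symbol self-loops. The accepting set is {s0, s1, s2, s3, s4}.
With 6 states:
        a   b  
>* s0   s0  s1 
 * s1   s1  s2 
 * s2   s2  s3 
 * s3   s3  s4 
 * s4   s4  s5 
   s5   s5  s5 
(> = start, * = accepting)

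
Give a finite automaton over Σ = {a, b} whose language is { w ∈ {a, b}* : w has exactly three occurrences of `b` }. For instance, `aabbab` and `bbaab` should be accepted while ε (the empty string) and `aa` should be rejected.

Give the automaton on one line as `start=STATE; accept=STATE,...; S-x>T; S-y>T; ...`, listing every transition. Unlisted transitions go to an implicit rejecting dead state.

start=q0; accept=q3; q0-a>q0; q0-b>q1; q1-a>q1; q1-b>q2; q2-a>q2; q2-b>q3; q3-a>q3; q3-b>q4; q4-a>q4; q4-b>q4

Only the number of `b`s matters, and only up to 4. Make a chain q0 → q1 → q2 → q3 → q4 advanced by each `b` (with q4 absorbing); every other symbol self-loops. The accepting set is {q3}.
5 states suffice.
        a   b  
>  q0   q0  q1 
   q1   q1  q2 
   q2   q2  q3 
 * q3   q3  q4 
   q4   q4  q4 
(> = start, * = accepting)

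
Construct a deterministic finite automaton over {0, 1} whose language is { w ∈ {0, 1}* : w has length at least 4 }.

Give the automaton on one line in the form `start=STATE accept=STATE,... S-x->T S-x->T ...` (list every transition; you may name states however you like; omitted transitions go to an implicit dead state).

start=A accept=E,F A-0->B A-1->B B-0->C B-1->C C-0->D C-1->D D-0->E D-1->E E-0->F E-1->F F-0->F F-1->F

We only need to distinguish lengths 0, 1, …, 4, and '>4'. Chain A → B → C → D → E → F on every symbol, with F looping. Accepting states: {E, F}.
6 states suffice.
       0  1 
>  A   B  B 
   B   C  C 
   C   D  D 
   D   E  E 
 * E   F  F 
 * F   F  F 
(> = start, * = accepting)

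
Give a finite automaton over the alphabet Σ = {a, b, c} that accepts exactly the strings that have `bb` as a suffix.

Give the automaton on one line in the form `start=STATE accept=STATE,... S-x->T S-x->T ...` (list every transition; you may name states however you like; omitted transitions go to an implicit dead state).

start=s0 accept=s2 s0-a->s0 s0-b->s1 s0-c->s0 s1-a->s0 s1-b->s2 s1-c->s0 s2-a->s0 s2-b->s2 s2-c->s0

Remember how much of `bb` the current input suffix matches. State s0 means no match yet; s1 means the last symbol is `b`; s2 means the last 2 symbols are `bb`. Only s2 accepts. On a mismatch, fall back to the longest proper suffix that is still a prefix of `bb`.
3 states suffice.
        a   b   c  
>  s0   s0  s1  s0 
   s1   s0  s2  s0 
 * s2   s0  s2  s0 
(> = start, * = accepting)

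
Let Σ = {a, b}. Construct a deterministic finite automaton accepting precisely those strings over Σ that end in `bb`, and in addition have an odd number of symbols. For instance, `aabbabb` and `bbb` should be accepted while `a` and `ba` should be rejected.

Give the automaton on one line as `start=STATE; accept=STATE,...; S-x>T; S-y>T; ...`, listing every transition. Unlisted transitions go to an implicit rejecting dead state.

Handle the two conditions separately and then intersect. One (3 states) tracks how much of the suffix `bb` has currently been matched; the other (2 states) tracks the input length modulo 2. Each combined state is a pair, one component from each; accept when both components accept. Minimizing collapses redundant product states.
With 4 states:
        a   b  
>  q0   q1  q1 
   q1   q0  q2 
   q2   q1  q3 
 * q3   q0  q2 
(> = start, * = accepting)

start=q0; accept=q3; q0-a>q1; q0-b>q1; q1-a>q0; q1-b>q2; q2-a>q1; q2-b>q3; q3-a>q0; q3-b>q2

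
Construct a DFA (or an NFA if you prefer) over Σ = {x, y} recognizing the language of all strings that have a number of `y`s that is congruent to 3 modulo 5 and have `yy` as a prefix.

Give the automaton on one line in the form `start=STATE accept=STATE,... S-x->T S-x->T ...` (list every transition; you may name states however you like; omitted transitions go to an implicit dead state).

start=S0 accept=S6 S0-x->S1 S0-y->S2 S1-x->S1 S1-y->S3 S2-x->S3 S2-y->S4 S3-x->S3 S3-y->S5 S4-x->S4 S4-y->S6 S5-x->S5 S5-y->S7 S6-x->S6 S6-y->S8 S7-x->S7 S7-y->S9 S8-x->S8 S8-y->S10 S9-x->S9 S9-y->S1 S10-x->S10 S10-y->S11 S11-x->S11 S11-y->S4

Handle the two conditions separately and then intersect. One (5 states) tracks the count of `y`s modulo 5; the other (4 states) tracks whether the input so far still matches the prefix `yy`. Each combined state is a pair, one component from each; accept when both components accept.
With 12 states:
          x    y  
>  S0     S1   S2 
   S1     S1   S3 
   S2     S3   S4 
   S3     S3   S5 
   S4     S4   S6 
   S5     S5   S7 
 * S6     S6   S8 
   S7     S7   S9 
   S8     S8  S10 
   S9     S9   S1 
   S10   S10  S11 
   S11   S11   S4 
(> = start, * = accepting)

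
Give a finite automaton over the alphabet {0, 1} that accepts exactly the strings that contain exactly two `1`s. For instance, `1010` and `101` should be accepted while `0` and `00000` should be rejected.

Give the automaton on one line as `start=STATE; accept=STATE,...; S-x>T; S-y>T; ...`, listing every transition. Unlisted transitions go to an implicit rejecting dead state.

start=A; accept=C; A-0>A; A-1>B; B-0>B; B-1>C; C-0>C; C-1>D; D-0>D; D-1>D

Only the number of `1`s matters, and only up to 3. Make a chain A → B → C → D advanced by each `1` (with D absorbing); every other symbol self-loops. The accepting set is {C}.
A 4-state machine:
       0  1 
>  A   A  B 
   B   B  C 
 * C   C  D 
   D   D  D 
(> = start, * = accepting)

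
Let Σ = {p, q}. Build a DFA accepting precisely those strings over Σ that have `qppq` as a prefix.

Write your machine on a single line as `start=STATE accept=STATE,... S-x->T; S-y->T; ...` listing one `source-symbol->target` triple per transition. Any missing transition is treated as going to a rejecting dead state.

start=A; accept=E; A-p->F; A-q->B; B-p->C; B-q->F; C-p->D; C-q->F; D-p->F; D-q->E; E-p->E; E-q->E; F-p->F; F-q->F

Check the first 4 symbols one by one: A through D record how many have matched `qppq` so far; any wrong symbol goes to the dead state F. After all 4 match we enter the accepting sink E.
A 6-state machine:
       p  q 
>  A   F  B 
   B   C  F 
   C   D  F 
   D   F  E 
 * E   E  E 
   F   F  F 
(> = start, * = accepting)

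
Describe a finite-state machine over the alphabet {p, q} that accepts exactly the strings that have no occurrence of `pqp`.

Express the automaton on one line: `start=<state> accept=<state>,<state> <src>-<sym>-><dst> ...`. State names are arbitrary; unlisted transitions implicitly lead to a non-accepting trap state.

start=S0 accept=S0,S1,S2 S0-p->S1 S0-q->S0 S1-p->S1 S1-q->S2 S2-p->S3 S2-q->S0 S3-p->S3 S3-q->S3

This is the complement of 'contains `pqp`'. Use the same substring-matching states — S0 through S3 holding how much of `pqp` has just been matched — but flip the accepting set: everything except the trap S3 accepts.
4 states suffice.
        p   q  
>* S0   S1  S0 
 * S1   S1  S2 
 * S2   S3  S0 
   S3   S3  S3 
(> = start, * = accepting)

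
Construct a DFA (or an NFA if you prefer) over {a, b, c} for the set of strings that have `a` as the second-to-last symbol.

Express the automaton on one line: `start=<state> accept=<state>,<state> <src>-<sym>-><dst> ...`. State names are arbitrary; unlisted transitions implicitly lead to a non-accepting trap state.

A DFA must remember the last 2 symbols (since which symbol is second-to-last isn't known until the input ends). Use one state per possible window of the last ≤2 symbols; accept from those whose window starts with `a`.
A 13-state machine:
          a    b    c  
>  s0     s1   s2   s3 
   s1     s4   s5   s6 
   s2     s7   s8   s9 
   s3    s10  s11  s12 
 * s4     s4   s5   s6 
 * s5     s7   s8   s9 
 * s6    s10  s11  s12 
   s7     s4   s5   s6 
   s8     s7   s8   s9 
   s9    s10  s11  s12 
   s10    s4   s5   s6 
   s11    s7   s8   s9 
   s12   s10  s11  s12 
(> = start, * = accepting)

start=s0 accept=s4,s5,s6 s0-a->s1 s0-b->s2 s0-c->s3 s1-a->s4 s1-b->s5 s1-c->s6 s2-a->s7 s2-b->s8 s2-c->s9 s3-a->s10 s3-b->s11 s3-c->s12 s4-a->s4 s4-b->s5 s4-c->s6 s5-a->s7 s5-b->s8 s5-c->s9 s6-a->s10 s6-b->s11 s6-c->s12 s7-a->s4 s7-b->s5 s7-c->s6 s8-a->s7 s8-b->s8 s8-c->s9 s9-a->s10 s9-b->s11 s9-c->s12 s10-a->s4 s10-b->s5 s10-c->s6 s11-a->s7 s11-b->s8 s11-c->s9 s12-a->s10 s12-b->s11 s12-c->s12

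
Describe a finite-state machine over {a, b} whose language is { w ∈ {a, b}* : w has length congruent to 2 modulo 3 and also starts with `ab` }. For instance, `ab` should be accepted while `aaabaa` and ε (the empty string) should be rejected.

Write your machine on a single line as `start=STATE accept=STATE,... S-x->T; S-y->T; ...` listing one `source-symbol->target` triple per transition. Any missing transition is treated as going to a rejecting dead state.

start=s0; accept=s4; s0-a->s1; s0-b->s2; s1-a->s3; s1-b->s4; s2-a->s3; s2-b->s3; s3-a->s5; s3-b->s5; s4-a->s6; s4-b->s6; s5-a->s2; s5-b->s2; s6-a->s7; s6-b->s7; s7-a->s4; s7-b->s4

Run two small machines in parallel and take their product. The first has 3 states tracking the input length modulo 3; the second has 4 states tracking whether the input so far still matches the prefix `ab`. A product state is a pair (one from each), accepting exactly when both do.
An 8-state machine:
        a   b  
>  s0   s1  s2 
   s1   s3  s4 
   s2   s3  s3 
   s3   s5  s5 
 * s4   s6  s6 
   s5   s2  s2 
   s6   s7  s7 
   s7   s4  s4 
(> = start, * = accepting)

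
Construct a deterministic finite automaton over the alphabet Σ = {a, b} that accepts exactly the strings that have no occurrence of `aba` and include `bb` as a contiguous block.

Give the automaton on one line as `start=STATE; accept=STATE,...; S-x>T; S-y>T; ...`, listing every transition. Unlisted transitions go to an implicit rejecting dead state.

start=q0; accept=q4,q6,q8; q0-a>q1; q0-b>q2; q1-a>q1; q1-b>q3; q2-a>q1; q2-b>q4; q3-a>q5; q3-b>q4; q4-a>q6; q4-b>q4; q5-a>q5; q5-b>q7; q6-a>q6; q6-b>q8; q7-a>q5; q7-b>q9; q8-a>q9; q8-b>q4; q9-a>q9; q9-b>q9

Handle the two conditions separately and then intersect. One (4 states) tracks partial matches of the forbidden pattern `aba`; the other (3 states) tracks whether and how much of `bb` has been seen. Each combined state is a pair, one component from each; accept when both components accept.
A 10-state machine:
        a   b  
>  q0   q1  q2 
   q1   q1  q3 
   q2   q1  q4 
   q3   q5  q4 
 * q4   q6  q4 
   q5   q5  q7 
 * q6   q6  q8 
   q7   q5  q9 
 * q8   q9  q4 
   q9   q9  q9 
(> = start, * = accepting)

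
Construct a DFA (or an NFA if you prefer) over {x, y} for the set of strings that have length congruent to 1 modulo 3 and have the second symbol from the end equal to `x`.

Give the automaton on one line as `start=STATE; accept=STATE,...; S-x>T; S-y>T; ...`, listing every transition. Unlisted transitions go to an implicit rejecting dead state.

Build one automaton per condition and run them in lockstep. One (3 states) tracks the input length modulo 3; the other (7 states) tracks the last 2 symbols read. Each combined state is a pair, one component from each; accept when both components accept.
With 15 states:
          x    y  
>  q0     q1   q2 
   q1     q3   q4 
   q2     q5   q6 
   q3     q7   q8 
   q4     q9  q10 
   q5     q7   q8 
   q6     q9  q10 
   q7    q11  q12 
   q8    q13  q14 
   q9    q11  q12 
   q10   q13  q14 
 * q11    q3   q4 
 * q12    q5   q6 
   q13    q3   q4 
   q14    q5   q6 
(> = start, * = accepting)

start=q0; accept=q11,q12; q0-x>q1; q0-y>q2; q1-x>q3; q1-y>q4; q2-x>q5; q2-y>q6; q3-x>q7; q3-y>q8; q4-x>q9; q4-y>q10; q5-x>q7; q5-y>q8; q6-x>q9; q6-y>q10; q7-x>q11; q7-y>q12; q8-x>q13; q8-y>q14; q9-x>q11; q9-y>q12; q10-x>q13; q10-y>q14; q11-x>q3; q11-y>q4; q12-x>q5; q12-y>q6; q13-x>q3; q13-y>q4; q14-x>q5; q14-y>q6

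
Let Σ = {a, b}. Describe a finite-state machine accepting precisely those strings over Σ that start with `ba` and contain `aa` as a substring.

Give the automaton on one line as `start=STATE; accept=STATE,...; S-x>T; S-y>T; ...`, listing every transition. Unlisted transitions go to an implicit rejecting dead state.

Run two small machines in parallel and take their product. The first has 4 states tracking whether the input so far still matches the prefix `ba`; the second has 3 states tracking whether and how much of `aa` has been seen. A product state is a pair (one from each), accepting exactly when both do. Equivalent product states are then merged.
With 6 states:
        a   b  
>  q0   q1  q2 
   q1   q1  q1 
   q2   q3  q1 
   q3   q4  q5 
 * q4   q4  q4 
   q5   q3  q5 
(> = start, * = accepting)

start=q0; accept=q4; q0-a>q1; q0-b>q2; q1-a>q1; q1-b>q1; q2-a>q3; q2-b>q1; q3-a>q4; q3-b>q5; q4-a>q4; q4-b>q4; q5-a>q3; q5-b>q5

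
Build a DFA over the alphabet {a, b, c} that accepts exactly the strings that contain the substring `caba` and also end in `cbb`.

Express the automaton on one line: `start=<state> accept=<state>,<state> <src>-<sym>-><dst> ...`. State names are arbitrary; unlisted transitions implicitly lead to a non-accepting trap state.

Build one automaton per condition and run them in lockstep. One (5 states) tracks whether and how much of `caba` has been seen; the other (4 states) tracks how much of the suffix `cbb` has currently been matched. Each combined state is a pair, one component from each; accept when both components accept. Minimizing collapses redundant product states.
With 8 states:
        a   b   c  
>  q0   q0  q0  q1 
   q1   q2  q0  q1 
   q2   q0  q3  q1 
   q3   q4  q0  q1 
   q4   q4  q4  q5 
   q5   q4  q6  q5 
   q6   q4  q7  q5 
 * q7   q4  q4  q5 
(> = start, * = accepting)

start=q0 accept=q7 q0-a->q0 q0-b->q0 q0-c->q1 q1-a->q2 q1-b->q0 q1-c->q1 q2-a->q0 q2-b->q3 q2-c->q1 q3-a->q4 q3-b->q0 q3-c->q1 q4-a->q4 q4-b->q4 q4-c->q5 q5-a->q4 q5-b->q6 q5-c->q5 q6-a->q4 q6-b->q7 q6-c->q5 q7-a->q4 q7-b->q4 q7-c->q5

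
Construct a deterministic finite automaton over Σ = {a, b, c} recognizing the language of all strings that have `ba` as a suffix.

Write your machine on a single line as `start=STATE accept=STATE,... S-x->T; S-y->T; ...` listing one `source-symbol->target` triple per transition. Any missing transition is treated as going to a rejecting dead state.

Let each state record the length of the longest suffix of the input read so far that is also a prefix of `ba`. q1 means the last symbol is `b`; q2 means the last 2 symbols are `ba`. Accept only at q2, where the string currently ends in `ba`.
        a   b   c  
>  q0   q0  q1  q0 
   q1   q2  q1  q0 
 * q2   q0  q1  q0 
(> = start, * = accepting)

start=q0; accept=q2; q0-a->q0; q0-b->q1; q0-c->q0; q1-a->q2; q1-b->q1; q1-c->q0; q2-a->q0; q2-b->q1; q2-c->q0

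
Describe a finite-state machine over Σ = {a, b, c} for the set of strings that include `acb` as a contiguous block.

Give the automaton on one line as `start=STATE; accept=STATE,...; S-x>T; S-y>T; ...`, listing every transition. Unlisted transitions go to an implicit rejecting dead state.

start=q0; accept=q3; q0-a>q1; q0-b>q0; q0-c>q0; q1-a>q1; q1-b>q0; q1-c>q2; q2-a>q1; q2-b>q3; q2-c>q0; q3-a>q3; q3-b>q3; q3-c>q3

States q0..q2 record the length of the longest prefix of `acb` that matches the current input suffix. Reaching q3 means `acb` has been seen, and we stay there forever. Accept from q3.
With 4 states:
        a   b   c  
>  q0   q1  q0  q0 
   q1   q1  q0  q2 
   q2   q1  q3  q0 
 * q3   q3  q3  q3 
(> = start, * = accepting)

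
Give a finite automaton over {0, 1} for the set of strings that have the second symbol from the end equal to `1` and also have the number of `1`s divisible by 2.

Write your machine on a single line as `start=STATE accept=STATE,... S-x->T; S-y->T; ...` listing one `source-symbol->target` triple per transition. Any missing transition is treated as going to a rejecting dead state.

start=s0; accept=s3,s5; s0-0->s0; s0-1->s1; s1-0->s2; s1-1->s3; s2-0->s2; s2-1->s4; s3-0->s5; s3-1->s1; s4-0->s5; s4-1->s1; s5-0->s0; s5-1->s1

Build one automaton per condition and run them in lockstep. The first has 7 states tracking the last 2 symbols read; the second has 2 states tracking the count of `1`s modulo 2. A product state is a pair (one from each), accepting exactly when both do. Minimizing collapses redundant product states.
6 states suffice.
        0   1  
>  s0   s0  s1 
   s1   s2  s3 
   s2   s2  s4 
 * s3   s5  s1 
   s4   s5  s1 
 * s5   s0  s1 
(> = start, * = accepting)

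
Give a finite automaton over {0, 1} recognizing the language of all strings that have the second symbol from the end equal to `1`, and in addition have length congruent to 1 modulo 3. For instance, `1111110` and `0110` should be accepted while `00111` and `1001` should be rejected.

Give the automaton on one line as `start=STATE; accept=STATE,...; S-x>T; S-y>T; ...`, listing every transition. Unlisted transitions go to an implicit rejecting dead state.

Run two small machines in parallel and take their product. The first has 7 states tracking the last 2 symbols read; the second has 3 states tracking the input length modulo 3. A product state is a pair (one from each), accepting exactly when both do.
A 15-state machine:
          0    1  
>  s0     s1   s2 
   s1     s3   s4 
   s2     s5   s6 
   s3     s7   s8 
   s4     s9  s10 
   s5     s7   s8 
   s6     s9  s10 
   s7    s11  s12 
   s8    s13  s14 
   s9    s11  s12 
   s10   s13  s14 
   s11    s3   s4 
   s12    s5   s6 
 * s13    s3   s4 
 * s14    s5   s6 
(> = start, * = accepting)

start=s0; accept=s13,s14; s0-0>s1; s0-1>s2; s1-0>s3; s1-1>s4; s2-0>s5; s2-1>s6; s3-0>s7; s3-1>s8; s4-0>s9; s4-1>s10; s5-0>s7; s5-1>s8; s6-0>s9; s6-1>s10; s7-0>s11; s7-1>s12; s8-0>s13; s8-1>s14; s9-0>s11; s9-1>s12; s10-0>s13; s10-1>s14; s11-0>s3; s11-1>s4; s12-0>s5; s12-1>s6; s13-0>s3; s13-1>s4; s14-0>s5; s14-1>s6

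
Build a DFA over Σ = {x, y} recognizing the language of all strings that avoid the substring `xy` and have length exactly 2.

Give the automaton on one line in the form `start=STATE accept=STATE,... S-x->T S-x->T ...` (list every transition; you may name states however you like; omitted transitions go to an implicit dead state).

Handle the two conditions separately and then intersect. The first has 3 states tracking partial matches of the forbidden pattern `xy`; the second has 4 states tracking the input length, saturating at 3. A product state is a pair (one from each), accepting exactly when both do. Equivalent product states are then merged.
A 5-state machine:
        x   y  
>  S0   S1  S2 
   S1   S3  S4 
   S2   S3  S3 
 * S3   S4  S4 
   S4   S4  S4 
(> = start, * = accepting)

start=S0 accept=S3 S0-x->S1 S0-y->S2 S1-x->S3 S1-y->S4 S2-x->S3 S2-y->S3 S3-x->S4 S3-y->S4 S4-x->S4 S4-y->S4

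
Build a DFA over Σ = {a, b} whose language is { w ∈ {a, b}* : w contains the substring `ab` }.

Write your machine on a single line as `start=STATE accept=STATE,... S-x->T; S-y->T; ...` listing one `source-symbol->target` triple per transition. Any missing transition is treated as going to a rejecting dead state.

start=s0; accept=s2; s0-a->s1; s0-b->s0; s1-a->s1; s1-b->s2; s2-a->s2; s2-b->s2

States s0..s1 record the length of the longest prefix of `ab` that matches the current input suffix. Reaching s2 means `ab` has been seen, and we stay there forever. Accept from s2.
        a   b  
>  s0   s1  s0 
   s1   s1  s2 
 * s2   s2  s2 
(> = start, * = accepting)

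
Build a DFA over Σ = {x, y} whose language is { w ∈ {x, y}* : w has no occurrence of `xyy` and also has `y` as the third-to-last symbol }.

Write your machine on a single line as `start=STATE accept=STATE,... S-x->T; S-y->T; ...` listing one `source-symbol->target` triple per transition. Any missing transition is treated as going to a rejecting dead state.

start=s0; accept=s11,s12,s13,s14; s0-x->s1; s0-y->s2; s1-x->s3; s1-y->s4; s2-x->s5; s2-y->s6; s3-x->s7; s3-y->s8; s4-x->s9; s4-y->s10; s5-x->s11; s5-y->s12; s6-x->s13; s6-y->s14; s7-x->s7; s7-y->s8; s8-x->s9; s8-y->s10; s9-x->s11; s9-y->s12; s10-x->s15; s10-y->s16; s11-x->s7; s11-y->s8; s12-x->s9; s12-y->s10; s13-x->s11; s13-y->s12; s14-x->s13; s14-y->s14; s15-x->s17; s15-y->s18; s16-x->s15; s16-y->s16; s17-x->s19; s17-y->s20; s18-x->s21; s18-y->s10; s19-x->s19; s19-y->s20; s20-x->s21; s20-y->s10; s21-x->s17; s21-y->s18

Build one automaton per condition and run them in lockstep. The first has 4 states tracking partial matches of the forbidden pattern `xyy`; the second has 15 states tracking the last 3 symbols read. A product state is a pair (one from each), accepting exactly when both do.
          x    y  
>  s0     s1   s2 
   s1     s3   s4 
   s2     s5   s6 
   s3     s7   s8 
   s4     s9  s10 
   s5    s11  s12 
   s6    s13  s14 
   s7     s7   s8 
   s8     s9  s10 
   s9    s11  s12 
   s10   s15  s16 
 * s11    s7   s8 
 * s12    s9  s10 
 * s13   s11  s12 
 * s14   s13  s14 
   s15   s17  s18 
   s16   s15  s16 
   s17   s19  s20 
   s18   s21  s10 
   s19   s19  s20 
   s20   s21  s10 
   s21   s17  s18 
(> = start, * = accepting)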